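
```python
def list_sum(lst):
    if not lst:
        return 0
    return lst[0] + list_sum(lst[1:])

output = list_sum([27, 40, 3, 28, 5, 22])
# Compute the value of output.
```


list_sum([27, 40, 3, 28, 5, 22])
= 27 + list_sum([40, 3, 28, 5, 22])
= 27 + 40 + list_sum([3, 28, 5, 22])
= 27 + 40 + 3 + list_sum([28, 5, 22])
= 27 + 40 + 3 + 28 + list_sum([5, 22])
= 27 + 40 + 3 + 28 + 5 + list_sum([22])
= 27 + 40 + 3 + 28 + 5 + 22 + list_sum([])
= 27 + 40 + 3 + 28 + 5 + 22 + 0
= 125


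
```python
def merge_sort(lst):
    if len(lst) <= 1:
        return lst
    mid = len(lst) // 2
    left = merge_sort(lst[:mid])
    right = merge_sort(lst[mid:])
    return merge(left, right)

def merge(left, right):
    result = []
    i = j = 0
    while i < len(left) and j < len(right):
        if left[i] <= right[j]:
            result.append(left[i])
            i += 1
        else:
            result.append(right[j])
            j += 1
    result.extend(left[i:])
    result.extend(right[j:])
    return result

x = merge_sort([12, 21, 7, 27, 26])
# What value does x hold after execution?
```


merge_sort([12, 21, 7, 27, 26])
Split into [12, 21] and [7, 27, 26]
Left sorted: [12, 21]
Right sorted: [7, 26, 27]
Merge [12, 21] and [7, 26, 27]
= [7, 12, 21, 26, 27]


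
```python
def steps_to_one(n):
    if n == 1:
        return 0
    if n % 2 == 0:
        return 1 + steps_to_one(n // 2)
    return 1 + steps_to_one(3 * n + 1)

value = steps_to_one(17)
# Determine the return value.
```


steps_to_one(17)
17 is odd -> 3*17+1 = 52 -> steps_to_one(52)
52 is even -> steps_to_one(26)
26 is even -> steps_to_one(13)
13 is odd -> 3*13+1 = 40 -> steps_to_one(40)
40 is even -> steps_to_one(20)
20 is even -> steps_to_one(10)
10 is even -> steps_to_one(5)
5 is odd -> 3*5+1 = 16 -> steps_to_one(16)
16 is even -> steps_to_one(8)
8 is even -> steps_to_one(4)
4 is even -> steps_to_one(2)
2 is even -> steps_to_one(1)
Reached 1 after 12 steps
= 12


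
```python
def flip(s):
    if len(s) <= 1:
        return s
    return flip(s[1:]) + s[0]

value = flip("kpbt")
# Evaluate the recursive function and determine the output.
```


flip("kpbt")
= flip("pbt") + "k"
= flip("bt") + "p" + "k"
= flip("t") + "b" + "p" + "k"
= "t" + "b" + "p" + "k"
= "tbpk"


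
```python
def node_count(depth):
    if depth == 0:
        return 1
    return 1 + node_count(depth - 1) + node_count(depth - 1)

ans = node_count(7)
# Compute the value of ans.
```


node_count(7)
= 1 + node_count(6) + node_count(6)
= 1 + 2 * node_count(6)
node_count(k) = 2^(k+1) - 1
node_count(0) = 1
node_count(1) = 3
node_count(2) = 7
node_count(3) = 15
node_count(4) = 31
node_count(7) = 2^8 - 1 = 255


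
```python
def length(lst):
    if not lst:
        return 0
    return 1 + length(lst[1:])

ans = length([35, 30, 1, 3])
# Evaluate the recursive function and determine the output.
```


length([35, 30, 1, 3])
= 1 + length([30, 1, 3])
= 1 + 1 + length([1, 3])
= 1 + 1 + 1 + length([3])
= 1 + 1 + 1 + 1 + length([])
= 1 + 1 + 1 + 1 + 0
= 4


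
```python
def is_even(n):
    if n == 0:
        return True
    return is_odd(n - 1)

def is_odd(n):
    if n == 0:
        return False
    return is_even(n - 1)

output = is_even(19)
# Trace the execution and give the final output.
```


is_even(19)
= is_odd(18)
= is_even(17)
= is_odd(16)
= is_even(15)
= is_odd(14)
= is_even(13)
= is_odd(12)
= is_even(11)
= is_odd(10)
= is_even(9)
= is_odd(8)
= is_even(7)
= is_odd(6)
= is_even(5)
= is_odd(4)
= is_even(3)
= is_odd(2)
= is_even(1)
= is_odd(0)
n == 0: return False
= False


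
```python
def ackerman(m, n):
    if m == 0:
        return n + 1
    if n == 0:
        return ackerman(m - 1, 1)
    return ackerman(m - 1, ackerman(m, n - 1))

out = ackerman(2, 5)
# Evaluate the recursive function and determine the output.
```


ackerman(2, 5)
= ackerman(1, ackerman(2, 4))
First compute ackerman(2, 4) = 11
= ackerman(1, 11)
= 13


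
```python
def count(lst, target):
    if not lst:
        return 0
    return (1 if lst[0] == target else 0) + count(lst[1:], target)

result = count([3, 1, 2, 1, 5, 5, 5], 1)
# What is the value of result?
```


count([3, 1, 2, 1, 5, 5, 5], 1)
lst[0]=3 != 1: 0 + count([1, 2, 1, 5, 5, 5], 1)
lst[0]=1 == 1: 1 + count([2, 1, 5, 5, 5], 1)
lst[0]=2 != 1: 0 + count([1, 5, 5, 5], 1)
lst[0]=1 == 1: 1 + count([5, 5, 5], 1)
lst[0]=5 != 1: 0 + count([5, 5], 1)
lst[0]=5 != 1: 0 + count([5], 1)
lst[0]=5 != 1: 0 + count([], 1)
= 2


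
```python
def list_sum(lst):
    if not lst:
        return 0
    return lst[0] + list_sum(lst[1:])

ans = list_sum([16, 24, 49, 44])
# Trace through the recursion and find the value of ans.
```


list_sum([16, 24, 49, 44])
= 16 + list_sum([24, 49, 44])
= 16 + 24 + list_sum([49, 44])
= 16 + 24 + 49 + list_sum([44])
= 16 + 24 + 49 + 44 + list_sum([])
= 16 + 24 + 49 + 44 + 0
= 133


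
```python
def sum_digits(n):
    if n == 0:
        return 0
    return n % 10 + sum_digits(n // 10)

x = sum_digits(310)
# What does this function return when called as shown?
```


sum_digits(310)
= 0 + sum_digits(31)
= 0 + 1 + sum_digits(3)
= 0 + 1 + 3 + sum_digits(0)
= 0 + 1 + 3 + 0
= 4


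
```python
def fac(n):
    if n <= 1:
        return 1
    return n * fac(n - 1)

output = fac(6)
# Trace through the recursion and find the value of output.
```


fac(6)
= 6 * fac(5)
= 6 * 5 * fac(4)
= 6 * 5 * 4 * fac(3)
= 6 * 5 * 4 * 3 * fac(2)
= 6 * 5 * 4 * 3 * 2 * fac(1)
= 6 * 5 * 4 * 3 * 2 * 1
= 720


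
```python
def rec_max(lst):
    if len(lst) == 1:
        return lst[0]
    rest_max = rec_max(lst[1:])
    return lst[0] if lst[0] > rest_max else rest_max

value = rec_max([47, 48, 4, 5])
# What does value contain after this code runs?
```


rec_max([47, 48, 4, 5])
= compare 47 with rec_max([48, 4, 5])
= compare 48 with rec_max([4, 5])
= compare 4 with rec_max([5])
Base: rec_max([5]) = 5
compare 4 with 5: max = 5
compare 48 with 5: max = 48
compare 47 with 48: max = 48
= 48


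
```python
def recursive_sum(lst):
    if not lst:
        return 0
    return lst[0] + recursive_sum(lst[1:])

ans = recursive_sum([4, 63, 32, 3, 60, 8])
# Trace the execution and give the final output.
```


recursive_sum([4, 63, 32, 3, 60, 8])
= 4 + recursive_sum([63, 32, 3, 60, 8])
= 4 + 63 + recursive_sum([32, 3, 60, 8])
= 4 + 63 + 32 + recursive_sum([3, 60, 8])
= 4 + 63 + 32 + 3 + recursive_sum([60, 8])
= 4 + 63 + 32 + 3 + 60 + recursive_sum([8])
= 4 + 63 + 32 + 3 + 60 + 8 + recursive_sum([])
= 4 + 63 + 32 + 3 + 60 + 8 + 0
= 170


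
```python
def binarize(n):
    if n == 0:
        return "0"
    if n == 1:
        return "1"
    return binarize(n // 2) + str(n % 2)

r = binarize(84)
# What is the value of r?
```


binarize(84)
= binarize(42) + "0"
= binarize(21) + "0" + "0"
= binarize(10) + "1" + "0" + "0"
= binarize(5) + "0" + "1" + "0" + "0"
= binarize(2) + "1" + "0" + "1" + "0" + "0"
= binarize(1) + "0" + "1" + "0" + "1" + "0" + "0"
= "1" + "0" + "1" + "0" + "1" + "0" + "0"
= "1010100"


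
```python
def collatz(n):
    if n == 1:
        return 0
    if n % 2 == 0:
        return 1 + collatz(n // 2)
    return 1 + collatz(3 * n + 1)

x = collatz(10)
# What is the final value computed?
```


collatz(10)
10 is even -> collatz(5)
5 is odd -> 3*5+1 = 16 -> collatz(16)
16 is even -> collatz(8)
8 is even -> collatz(4)
4 is even -> collatz(2)
2 is even -> collatz(1)
Reached 1 after 6 steps
= 6


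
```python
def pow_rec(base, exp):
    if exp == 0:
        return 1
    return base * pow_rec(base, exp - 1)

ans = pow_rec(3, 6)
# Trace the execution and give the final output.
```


pow_rec(3, 6)
= 3 * pow_rec(3, 5)
= 3 * 3 * pow_rec(3, 4)
= 3 * 3 * 3 * pow_rec(3, 3)
= 3 * 3 * 3 * 3 * pow_rec(3, 2)
= 3 * 3 * 3 * 3 * 3 * pow_rec(3, 1)
= 3 * 3 * 3 * 3 * 3 * 3 * pow_rec(3, 0)
= 3 * 3 * 3 * 3 * 3 * 3 * 1
= 729


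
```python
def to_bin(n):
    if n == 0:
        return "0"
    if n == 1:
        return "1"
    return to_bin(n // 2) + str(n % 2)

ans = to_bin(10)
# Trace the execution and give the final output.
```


to_bin(10)
= to_bin(5) + "0"
= to_bin(2) + "1" + "0"
= to_bin(1) + "0" + "1" + "0"
= "1" + "0" + "1" + "0"
= "1010"


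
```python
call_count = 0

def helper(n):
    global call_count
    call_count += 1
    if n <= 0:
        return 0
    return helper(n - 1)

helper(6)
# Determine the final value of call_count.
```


helper(6) calls helper(5) calls ... calls helper(0)
Total calls: 6 + 1 (for base case) = 7


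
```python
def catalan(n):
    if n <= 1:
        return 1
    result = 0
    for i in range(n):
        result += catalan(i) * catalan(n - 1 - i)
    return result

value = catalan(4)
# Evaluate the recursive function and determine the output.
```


catalan(4)
= sum of catalan(i) * catalan(4-1-i) for i in 0..3
First compute sub-values bottom-up:
  catalan(0) = 1, catalan(1) = 1
  catalan(2) = 1*1 + 1*1 = 2
  catalan(3) = 1*2 + 1*1 + 2*1 = 5
Now catalan(4):
  catalan(0)*catalan(3) = 1*5 = 5
  catalan(1)*catalan(2) = 1*2 = 2
  catalan(2)*catalan(1) = 2*1 = 2
  catalan(3)*catalan(0) = 5*1 = 5
= 5 + 2 + 2 + 5
= 14


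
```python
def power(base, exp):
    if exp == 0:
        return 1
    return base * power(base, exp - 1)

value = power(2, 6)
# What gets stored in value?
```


power(2, 6)
= 2 * power(2, 5)
= 2 * 2 * power(2, 4)
= 2 * 2 * 2 * power(2, 3)
= 2 * 2 * 2 * 2 * power(2, 2)
= 2 * 2 * 2 * 2 * 2 * power(2, 1)
= 2 * 2 * 2 * 2 * 2 * 2 * power(2, 0)
= 2 * 2 * 2 * 2 * 2 * 2 * 1
= 64


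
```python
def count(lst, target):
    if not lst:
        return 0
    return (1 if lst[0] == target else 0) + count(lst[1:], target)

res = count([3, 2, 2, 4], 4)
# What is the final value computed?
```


count([3, 2, 2, 4], 4)
lst[0]=3 != 4: 0 + count([2, 2, 4], 4)
lst[0]=2 != 4: 0 + count([2, 4], 4)
lst[0]=2 != 4: 0 + count([4], 4)
lst[0]=4 == 4: 1 + count([], 4)
= 1


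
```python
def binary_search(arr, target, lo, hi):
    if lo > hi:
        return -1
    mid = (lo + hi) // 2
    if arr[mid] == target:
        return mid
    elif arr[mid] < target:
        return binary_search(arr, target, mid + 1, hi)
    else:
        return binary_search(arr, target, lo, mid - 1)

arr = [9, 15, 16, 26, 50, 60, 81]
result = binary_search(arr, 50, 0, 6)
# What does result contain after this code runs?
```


binary_search(arr, 50, 0, 6)
lo=0, hi=6, mid=3, arr[mid]=26
26 < 50, search right half
lo=4, hi=6, mid=5, arr[mid]=60
60 > 50, search left half
lo=4, hi=4, mid=4, arr[mid]=50
arr[4] == 50, found at index 4
= 4


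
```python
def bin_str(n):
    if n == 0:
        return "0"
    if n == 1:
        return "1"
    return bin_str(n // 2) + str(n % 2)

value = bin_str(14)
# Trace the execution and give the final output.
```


bin_str(14)
= bin_str(7) + "0"
= bin_str(3) + "1" + "0"
= bin_str(1) + "1" + "1" + "0"
= "1" + "1" + "1" + "0"
= "1110"


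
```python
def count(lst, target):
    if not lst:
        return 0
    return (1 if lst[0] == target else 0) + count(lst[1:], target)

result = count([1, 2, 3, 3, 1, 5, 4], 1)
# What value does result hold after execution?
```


count([1, 2, 3, 3, 1, 5, 4], 1)
lst[0]=1 == 1: 1 + count([2, 3, 3, 1, 5, 4], 1)
lst[0]=2 != 1: 0 + count([3, 3, 1, 5, 4], 1)
lst[0]=3 != 1: 0 + count([3, 1, 5, 4], 1)
lst[0]=3 != 1: 0 + count([1, 5, 4], 1)
lst[0]=1 == 1: 1 + count([5, 4], 1)
lst[0]=5 != 1: 0 + count([4], 1)
lst[0]=4 != 1: 0 + count([], 1)
= 2


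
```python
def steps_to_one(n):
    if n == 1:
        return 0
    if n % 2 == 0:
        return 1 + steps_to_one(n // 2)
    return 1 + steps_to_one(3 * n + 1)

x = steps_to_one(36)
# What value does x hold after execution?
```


steps_to_one(36)
36 is even -> steps_to_one(18)
18 is even -> steps_to_one(9)
9 is odd -> 3*9+1 = 28 -> steps_to_one(28)
28 is even -> steps_to_one(14)
14 is even -> steps_to_one(7)
7 is odd -> 3*7+1 = 22 -> steps_to_one(22)
22 is even -> steps_to_one(11)
11 is odd -> 3*11+1 = 34 -> steps_to_one(34)
34 is even -> steps_to_one(17)
17 is odd -> 3*17+1 = 52 -> steps_to_one(52)
52 is even -> steps_to_one(26)
26 is even -> steps_to_one(13)
13 is odd -> 3*13+1 = 40 -> steps_to_one(40)
40 is even -> steps_to_one(20)
20 is even -> steps_to_one(10)
10 is even -> steps_to_one(5)
5 is odd -> 3*5+1 = 16 -> steps_to_one(16)
16 is even -> steps_to_one(8)
8 is even -> steps_to_one(4)
4 is even -> steps_to_one(2)
2 is even -> steps_to_one(1)
Reached 1 after 21 steps
= 21


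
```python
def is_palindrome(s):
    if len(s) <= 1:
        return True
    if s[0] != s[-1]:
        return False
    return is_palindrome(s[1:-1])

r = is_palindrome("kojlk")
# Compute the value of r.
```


is_palindrome("kojlk")
"kojlk": s[0]='k' == s[-1]='k' -> is_palindrome("ojl")
"ojl": s[0]='o' != s[-1]='l' -> False
= False


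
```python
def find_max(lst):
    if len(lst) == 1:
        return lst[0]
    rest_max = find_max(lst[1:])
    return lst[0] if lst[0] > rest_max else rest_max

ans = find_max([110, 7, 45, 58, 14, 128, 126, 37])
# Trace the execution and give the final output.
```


find_max([110, 7, 45, 58, 14, 128, 126, 37])
= compare 110 with find_max([7, 45, 58, 14, 128, 126, 37])
= compare 7 with find_max([45, 58, 14, 128, 126, 37])
= compare 45 with find_max([58, 14, 128, 126, 37])
= compare 58 with find_max([14, 128, 126, 37])
= compare 14 with find_max([128, 126, 37])
= compare 128 with find_max([126, 37])
= compare 126 with find_max([37])
Base: find_max([37]) = 37
compare 126 with 37: max = 126
compare 128 with 126: max = 128
compare 14 with 128: max = 128
compare 58 with 128: max = 128
compare 45 with 128: max = 128
compare 7 with 128: max = 128
compare 110 with 128: max = 128
= 128


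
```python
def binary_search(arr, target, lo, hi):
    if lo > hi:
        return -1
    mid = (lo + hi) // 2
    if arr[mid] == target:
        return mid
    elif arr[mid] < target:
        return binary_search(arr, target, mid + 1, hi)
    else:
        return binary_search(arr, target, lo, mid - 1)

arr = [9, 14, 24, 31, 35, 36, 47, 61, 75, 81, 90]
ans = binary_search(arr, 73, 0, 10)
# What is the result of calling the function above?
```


binary_search(arr, 73, 0, 10)
lo=0, hi=10, mid=5, arr[mid]=36
36 < 73, search right half
lo=6, hi=10, mid=8, arr[mid]=75
75 > 73, search left half
lo=6, hi=7, mid=6, arr[mid]=47
47 < 73, search right half
lo=7, hi=7, mid=7, arr[mid]=61
61 < 73, search right half
lo > hi, target not found, return -1
= -1


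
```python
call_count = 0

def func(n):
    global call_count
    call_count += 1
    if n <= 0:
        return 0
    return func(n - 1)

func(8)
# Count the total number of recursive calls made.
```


func(8) calls func(7) calls ... calls func(0)
Total calls: 8 + 1 (for base case) = 9


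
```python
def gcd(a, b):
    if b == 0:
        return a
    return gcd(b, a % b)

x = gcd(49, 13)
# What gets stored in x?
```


gcd(49, 13)
= gcd(13, 49 % 13) = gcd(13, 10)
= gcd(10, 13 % 10) = gcd(10, 3)
= gcd(3, 10 % 3) = gcd(3, 1)
= gcd(1, 3 % 1) = gcd(1, 0)
b == 0, return a = 1


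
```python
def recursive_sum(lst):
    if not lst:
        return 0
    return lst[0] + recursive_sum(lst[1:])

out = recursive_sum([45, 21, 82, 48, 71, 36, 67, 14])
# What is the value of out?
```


recursive_sum([45, 21, 82, 48, 71, 36, 67, 14])
= 45 + recursive_sum([21, 82, 48, 71, 36, 67, 14])
= 45 + 21 + recursive_sum([82, 48, 71, 36, 67, 14])
= 45 + 21 + 82 + recursive_sum([48, 71, 36, 67, 14])
= 45 + 21 + 82 + 48 + recursive_sum([71, 36, 67, 14])
= 45 + 21 + 82 + 48 + 71 + recursive_sum([36, 67, 14])
= 45 + 21 + 82 + 48 + 71 + 36 + recursive_sum([67, 14])
= 45 + 21 + 82 + 48 + 71 + 36 + 67 + recursive_sum([14])
= 45 + 21 + 82 + 48 + 71 + 36 + 67 + 14 + recursive_sum([])
= 45 + 21 + 82 + 48 + 71 + 36 + 67 + 14 + 0
= 384


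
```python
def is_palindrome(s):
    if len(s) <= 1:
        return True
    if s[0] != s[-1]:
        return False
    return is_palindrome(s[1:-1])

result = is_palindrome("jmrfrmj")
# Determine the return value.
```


is_palindrome("jmrfrmj")
"jmrfrmj": s[0]='j' == s[-1]='j' -> is_palindrome("mrfrm")
"mrfrm": s[0]='m' == s[-1]='m' -> is_palindrome("rfr")
"rfr": s[0]='r' == s[-1]='r' -> is_palindrome("f")
"f": len <= 1 -> True
= True


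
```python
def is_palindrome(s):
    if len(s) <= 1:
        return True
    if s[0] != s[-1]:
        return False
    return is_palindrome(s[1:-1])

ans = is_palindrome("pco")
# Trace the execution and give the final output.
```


is_palindrome("pco")
"pco": s[0]='p' != s[-1]='o' -> False
= False


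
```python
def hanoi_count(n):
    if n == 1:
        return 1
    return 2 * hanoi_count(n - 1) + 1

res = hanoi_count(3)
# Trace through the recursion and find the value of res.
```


hanoi_count(3)
= 2 * hanoi_count(2) + 1
= 2 * (2 * hanoi_count(1) + 1) + 1
Now compute bottom-up:
hanoi_count(1) = 1
hanoi_count(2) = 2 * 1 + 1 = 3
hanoi_count(3) = 2 * 3 + 1 = 7
= 7


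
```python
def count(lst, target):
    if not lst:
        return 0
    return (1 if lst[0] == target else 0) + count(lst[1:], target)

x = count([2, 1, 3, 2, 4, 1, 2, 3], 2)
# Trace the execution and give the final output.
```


count([2, 1, 3, 2, 4, 1, 2, 3], 2)
lst[0]=2 == 2: 1 + count([1, 3, 2, 4, 1, 2, 3], 2)
lst[0]=1 != 2: 0 + count([3, 2, 4, 1, 2, 3], 2)
lst[0]=3 != 2: 0 + count([2, 4, 1, 2, 3], 2)
lst[0]=2 == 2: 1 + count([4, 1, 2, 3], 2)
lst[0]=4 != 2: 0 + count([1, 2, 3], 2)
lst[0]=1 != 2: 0 + count([2, 3], 2)
lst[0]=2 == 2: 1 + count([3], 2)
lst[0]=3 != 2: 0 + count([], 2)
= 3


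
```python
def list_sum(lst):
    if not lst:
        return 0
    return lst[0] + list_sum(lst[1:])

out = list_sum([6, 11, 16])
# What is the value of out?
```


list_sum([6, 11, 16])
= 6 + list_sum([11, 16])
= 6 + 11 + list_sum([16])
= 6 + 11 + 16 + list_sum([])
= 6 + 11 + 16 + 0
= 33


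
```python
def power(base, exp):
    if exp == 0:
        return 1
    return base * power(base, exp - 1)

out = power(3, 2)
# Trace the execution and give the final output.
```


power(3, 2)
= 3 * power(3, 1)
= 3 * 3 * power(3, 0)
= 3 * 3 * 1
= 9


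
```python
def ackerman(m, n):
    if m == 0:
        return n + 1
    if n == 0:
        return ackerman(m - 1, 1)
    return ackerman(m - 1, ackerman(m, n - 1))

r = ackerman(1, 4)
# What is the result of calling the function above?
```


ackerman(1, 4)
= ackerman(0, ackerman(1, 3))
First compute ackerman(1, 3) = 5
= ackerman(0, 5)
= 6


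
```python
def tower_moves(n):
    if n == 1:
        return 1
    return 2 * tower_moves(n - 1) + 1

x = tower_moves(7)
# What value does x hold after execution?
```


tower_moves(7)
= 2 * tower_moves(6) + 1
= 2 * (2 * tower_moves(5) + 1) + 1
= 2 * (2 * (2 * tower_moves(4) + 1) + 1) + 1
= 2 * (2 * (2 * (2 * tower_moves(3) + 1) + 1) + 1) + 1
= 2 * (2 * (2 * (2 * (2 * tower_moves(2) + 1) + 1) + 1) + 1) + 1
= 2 * (2 * (2 * (2 * (2 * (2 * tower_moves(1) + 1) + 1) + 1) + 1) + 1) + 1
Now compute bottom-up:
tower_moves(1) = 1
tower_moves(2) = 2 * 1 + 1 = 3
tower_moves(3) = 2 * 3 + 1 = 7
tower_moves(4) = 2 * 7 + 1 = 15
tower_moves(5) = 2 * 15 + 1 = 31
tower_moves(6) = 2 * 31 + 1 = 63
tower_moves(7) = 2 * 63 + 1 = 127
= 127


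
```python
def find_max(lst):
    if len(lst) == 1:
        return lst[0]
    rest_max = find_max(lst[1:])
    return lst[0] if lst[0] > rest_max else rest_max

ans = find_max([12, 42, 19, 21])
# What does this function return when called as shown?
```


find_max([12, 42, 19, 21])
= compare 12 with find_max([42, 19, 21])
= compare 42 with find_max([19, 21])
= compare 19 with find_max([21])
Base: find_max([21]) = 21
compare 19 with 21: max = 21
compare 42 with 21: max = 42
compare 12 with 42: max = 42
= 42


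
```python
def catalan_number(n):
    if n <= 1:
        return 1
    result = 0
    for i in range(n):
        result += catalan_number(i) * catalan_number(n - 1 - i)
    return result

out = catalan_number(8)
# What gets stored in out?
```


catalan_number(8)
= sum of catalan_number(i) * catalan_number(8-1-i) for i in 0..7
First compute sub-values bottom-up:
  catalan_number(0) = 1, catalan_number(1) = 1
  catalan_number(2) = 1*1 + 1*1 = 2
  catalan_number(3) = 1*2 + 1*1 + 2*1 = 5
  catalan_number(4) = 1*5 + 1*2 + 2*1 + 5*1 = 14
  catalan_number(5) = 1*14 + 1*5 + 2*2 + 5*1 + 14*1 = 42
  catalan_number(6) = 1*42 + 1*14 + 2*5 + 5*2 + 14*1 + 42*1 = 132
  catalan_number(7) = 1*132 + 1*42 + 2*14 + 5*5 + 14*2 + 42*1 + 132*1 = 429
Now catalan_number(8):
  catalan_number(0)*catalan_number(7) = 1*429 = 429
  catalan_number(1)*catalan_number(6) = 1*132 = 132
  catalan_number(2)*catalan_number(5) = 2*42 = 84
  catalan_number(3)*catalan_number(4) = 5*14 = 70
  catalan_number(4)*catalan_number(3) = 14*5 = 70
  catalan_number(5)*catalan_number(2) = 42*2 = 84
  catalan_number(6)*catalan_number(1) = 132*1 = 132
  catalan_number(7)*catalan_number(0) = 429*1 = 429
= 429 + 132 + 84 + 70 + 70 + 84 + 132 + 429
= 1430


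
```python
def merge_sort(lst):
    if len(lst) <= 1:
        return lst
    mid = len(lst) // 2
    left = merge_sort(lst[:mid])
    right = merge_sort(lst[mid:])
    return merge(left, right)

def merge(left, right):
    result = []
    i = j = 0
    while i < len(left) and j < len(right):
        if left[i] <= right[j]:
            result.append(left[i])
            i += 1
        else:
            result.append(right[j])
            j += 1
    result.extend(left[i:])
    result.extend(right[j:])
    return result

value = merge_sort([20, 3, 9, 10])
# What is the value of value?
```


merge_sort([20, 3, 9, 10])
Split into [20, 3] and [9, 10]
Left sorted: [3, 20]
Right sorted: [9, 10]
Merge [3, 20] and [9, 10]
= [3, 9, 10, 20]


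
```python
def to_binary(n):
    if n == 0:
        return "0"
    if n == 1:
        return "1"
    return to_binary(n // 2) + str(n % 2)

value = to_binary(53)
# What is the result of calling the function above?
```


to_binary(53)
= to_binary(26) + "1"
= to_binary(13) + "0" + "1"
= to_binary(6) + "1" + "0" + "1"
= to_binary(3) + "0" + "1" + "0" + "1"
= to_binary(1) + "1" + "0" + "1" + "0" + "1"
= "1" + "1" + "0" + "1" + "0" + "1"
= "110101"


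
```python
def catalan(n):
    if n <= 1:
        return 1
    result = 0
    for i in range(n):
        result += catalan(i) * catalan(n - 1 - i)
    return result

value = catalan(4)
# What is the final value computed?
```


catalan(4)
= sum of catalan(i) * catalan(4-1-i) for i in 0..3
First compute sub-values bottom-up:
  catalan(0) = 1, catalan(1) = 1
  catalan(2) = 1*1 + 1*1 = 2
  catalan(3) = 1*2 + 1*1 + 2*1 = 5
Now catalan(4):
  catalan(0)*catalan(3) = 1*5 = 5
  catalan(1)*catalan(2) = 1*2 = 2
  catalan(2)*catalan(1) = 2*1 = 2
  catalan(3)*catalan(0) = 5*1 = 5
= 5 + 2 + 2 + 5
= 14


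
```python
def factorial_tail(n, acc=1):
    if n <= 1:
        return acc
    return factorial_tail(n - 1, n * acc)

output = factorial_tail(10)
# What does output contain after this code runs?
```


factorial_tail(10, 1)
= factorial_tail(9, 10 * 1) = factorial_tail(9, 10)
= factorial_tail(8, 9 * 10) = factorial_tail(8, 90)
= factorial_tail(7, 8 * 90) = factorial_tail(7, 720)
= factorial_tail(6, 7 * 720) = factorial_tail(6, 5040)
= factorial_tail(5, 6 * 5040) = factorial_tail(5, 30240)
= factorial_tail(4, 5 * 30240) = factorial_tail(4, 151200)
= factorial_tail(3, 4 * 151200) = factorial_tail(3, 604800)
= factorial_tail(2, 3 * 604800) = factorial_tail(2, 1814400)
= factorial_tail(1, 2 * 1814400) = factorial_tail(1, 3628800)
n <= 1, return acc = 3628800


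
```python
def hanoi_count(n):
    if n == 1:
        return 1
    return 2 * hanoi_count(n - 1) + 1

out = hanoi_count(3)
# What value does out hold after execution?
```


hanoi_count(3)
= 2 * hanoi_count(2) + 1
= 2 * (2 * hanoi_count(1) + 1) + 1
Now compute bottom-up:
hanoi_count(1) = 1
hanoi_count(2) = 2 * 1 + 1 = 3
hanoi_count(3) = 2 * 3 + 1 = 7
= 7


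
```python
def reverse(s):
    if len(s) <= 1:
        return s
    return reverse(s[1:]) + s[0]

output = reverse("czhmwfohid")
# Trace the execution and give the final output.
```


reverse("czhmwfohid")
= reverse("zhmwfohid") + "c"
= reverse("hmwfohid") + "z" + "c"
= reverse("mwfohid") + "h" + "z" + "c"
= reverse("wfohid") + "m" + "h" + "z" + "c"
= reverse("fohid") + "w" + "m" + "h" + "z" + "c"
= reverse("ohid") + "f" + "w" + "m" + "h" + "z" + "c"
= reverse("hid") + "o" + "f" + "w" + "m" + "h" + "z" + "c"
= reverse("id") + "h" + "o" + "f" + "w" + "m" + "h" + "z" + "c"
= reverse("d") + "i" + "h" + "o" + "f" + "w" + "m" + "h" + "z" + "c"
= "d" + "i" + "h" + "o" + "f" + "w" + "m" + "h" + "z" + "c"
= "dihofwmhzc"


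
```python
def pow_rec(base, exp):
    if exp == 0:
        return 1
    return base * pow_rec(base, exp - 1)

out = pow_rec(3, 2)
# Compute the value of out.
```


pow_rec(3, 2)
= 3 * pow_rec(3, 1)
= 3 * 3 * pow_rec(3, 0)
= 3 * 3 * 1
= 9


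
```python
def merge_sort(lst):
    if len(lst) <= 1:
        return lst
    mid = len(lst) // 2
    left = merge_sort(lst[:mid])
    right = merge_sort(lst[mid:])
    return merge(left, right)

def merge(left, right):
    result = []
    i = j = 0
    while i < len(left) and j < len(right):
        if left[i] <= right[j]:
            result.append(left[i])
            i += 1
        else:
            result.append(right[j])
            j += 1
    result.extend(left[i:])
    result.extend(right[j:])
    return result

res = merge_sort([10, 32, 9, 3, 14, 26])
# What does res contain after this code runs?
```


merge_sort([10, 32, 9, 3, 14, 26])
Split into [10, 32, 9] and [3, 14, 26]
Left sorted: [9, 10, 32]
Right sorted: [3, 14, 26]
Merge [9, 10, 32] and [3, 14, 26]
= [3, 9, 10, 14, 26, 32]


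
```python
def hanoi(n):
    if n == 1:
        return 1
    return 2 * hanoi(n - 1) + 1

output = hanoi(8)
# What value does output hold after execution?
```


hanoi(8)
= 2 * hanoi(7) + 1
= 2 * (2 * hanoi(6) + 1) + 1
= 2 * (2 * (2 * hanoi(5) + 1) + 1) + 1
= 2 * (2 * (2 * (2 * hanoi(4) + 1) + 1) + 1) + 1
= 2 * (2 * (2 * (2 * (2 * hanoi(3) + 1) + 1) + 1) + 1) + 1
= 2 * (2 * (2 * (2 * (2 * (2 * hanoi(2) + 1) + 1) + 1) + 1) + 1) + 1
= 2 * (2 * (2 * (2 * (2 * (2 * (2 * hanoi(1) + 1) + 1) + 1) + 1) + 1) + 1) + 1
Now compute bottom-up:
hanoi(1) = 1
hanoi(2) = 2 * 1 + 1 = 3
hanoi(3) = 2 * 3 + 1 = 7
hanoi(4) = 2 * 7 + 1 = 15
hanoi(5) = 2 * 15 + 1 = 31
hanoi(6) = 2 * 31 + 1 = 63
hanoi(7) = 2 * 63 + 1 = 127
hanoi(8) = 2 * 127 + 1 = 255
= 255


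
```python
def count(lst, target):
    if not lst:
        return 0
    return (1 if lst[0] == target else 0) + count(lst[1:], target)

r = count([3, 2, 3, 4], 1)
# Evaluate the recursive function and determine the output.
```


count([3, 2, 3, 4], 1)
lst[0]=3 != 1: 0 + count([2, 3, 4], 1)
lst[0]=2 != 1: 0 + count([3, 4], 1)
lst[0]=3 != 1: 0 + count([4], 1)
lst[0]=4 != 1: 0 + count([], 1)
= 0


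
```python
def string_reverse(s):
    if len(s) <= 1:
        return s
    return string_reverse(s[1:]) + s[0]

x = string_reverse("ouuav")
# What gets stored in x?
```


string_reverse("ouuav")
= string_reverse("uuav") + "o"
= string_reverse("uav") + "u" + "o"
= string_reverse("av") + "u" + "u" + "o"
= string_reverse("v") + "a" + "u" + "u" + "o"
= "v" + "a" + "u" + "u" + "o"
= "vauuo"


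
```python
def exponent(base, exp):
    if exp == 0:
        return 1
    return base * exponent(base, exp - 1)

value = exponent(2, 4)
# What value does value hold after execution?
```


exponent(2, 4)
= 2 * exponent(2, 3)
= 2 * 2 * exponent(2, 2)
= 2 * 2 * 2 * exponent(2, 1)
= 2 * 2 * 2 * 2 * exponent(2, 0)
= 2 * 2 * 2 * 2 * 1
= 16


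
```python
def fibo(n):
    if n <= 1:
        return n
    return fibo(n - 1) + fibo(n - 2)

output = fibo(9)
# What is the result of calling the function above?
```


fibo(9)
= fibo(8) + fibo(7)
= (fibo(7) + fibo(6)) + fibo(7)
Computing bottom-up: fibo(0)=0, fibo(1)=1, fibo(2)=1, fibo(3)=2, fibo(4)=3, fibo(5)=5, fibo(6)=8, fibo(7)=13, fibo(8)=21, fibo(9)=34
= 34


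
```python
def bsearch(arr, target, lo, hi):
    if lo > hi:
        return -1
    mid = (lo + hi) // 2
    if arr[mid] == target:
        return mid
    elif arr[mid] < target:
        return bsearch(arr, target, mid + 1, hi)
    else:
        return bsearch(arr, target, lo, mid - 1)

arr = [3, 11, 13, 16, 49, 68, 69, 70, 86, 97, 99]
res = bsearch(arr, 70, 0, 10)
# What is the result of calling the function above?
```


bsearch(arr, 70, 0, 10)
lo=0, hi=10, mid=5, arr[mid]=68
68 < 70, search right half
lo=6, hi=10, mid=8, arr[mid]=86
86 > 70, search left half
lo=6, hi=7, mid=6, arr[mid]=69
69 < 70, search right half
lo=7, hi=7, mid=7, arr[mid]=70
arr[7] == 70, found at index 7
= 7


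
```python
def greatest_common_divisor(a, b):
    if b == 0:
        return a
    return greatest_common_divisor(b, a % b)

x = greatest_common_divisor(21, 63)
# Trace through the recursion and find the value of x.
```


greatest_common_divisor(21, 63)
= greatest_common_divisor(63, 21 % 63) = greatest_common_divisor(63, 21)
= greatest_common_divisor(21, 63 % 21) = greatest_common_divisor(21, 0)
b == 0, return a = 21


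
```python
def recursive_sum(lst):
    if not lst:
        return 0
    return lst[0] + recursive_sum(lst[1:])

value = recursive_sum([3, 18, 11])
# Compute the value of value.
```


recursive_sum([3, 18, 11])
= 3 + recursive_sum([18, 11])
= 3 + 18 + recursive_sum([11])
= 3 + 18 + 11 + recursive_sum([])
= 3 + 18 + 11 + 0
= 32


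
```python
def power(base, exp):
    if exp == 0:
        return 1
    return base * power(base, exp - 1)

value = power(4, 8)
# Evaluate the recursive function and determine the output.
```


power(4, 8)
= 4 * power(4, 7)
= 4 * 4 * power(4, 6)
= 4 * 4 * 4 * power(4, 5)
= 4 * 4 * 4 * 4 * power(4, 4)
= 4 * 4 * 4 * 4 * 4 * power(4, 3)
= 4 * 4 * 4 * 4 * 4 * 4 * power(4, 2)
= 4 * 4 * 4 * 4 * 4 * 4 * 4 * power(4, 1)
= 4 * 4 * 4 * 4 * 4 * 4 * 4 * 4 * power(4, 0)
= 4 * 4 * 4 * 4 * 4 * 4 * 4 * 4 * 1
= 65536


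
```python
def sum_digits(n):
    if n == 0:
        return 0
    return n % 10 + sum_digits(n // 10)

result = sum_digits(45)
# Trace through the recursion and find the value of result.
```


sum_digits(45)
= 5 + sum_digits(4)
= 5 + 4 + sum_digits(0)
= 5 + 4 + 0
= 9


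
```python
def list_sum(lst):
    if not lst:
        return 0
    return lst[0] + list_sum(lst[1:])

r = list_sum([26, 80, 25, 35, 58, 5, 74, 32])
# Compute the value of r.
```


list_sum([26, 80, 25, 35, 58, 5, 74, 32])
= 26 + list_sum([80, 25, 35, 58, 5, 74, 32])
= 26 + 80 + list_sum([25, 35, 58, 5, 74, 32])
= 26 + 80 + 25 + list_sum([35, 58, 5, 74, 32])
= 26 + 80 + 25 + 35 + list_sum([58, 5, 74, 32])
= 26 + 80 + 25 + 35 + 58 + list_sum([5, 74, 32])
= 26 + 80 + 25 + 35 + 58 + 5 + list_sum([74, 32])
= 26 + 80 + 25 + 35 + 58 + 5 + 74 + list_sum([32])
= 26 + 80 + 25 + 35 + 58 + 5 + 74 + 32 + list_sum([])
= 26 + 80 + 25 + 35 + 58 + 5 + 74 + 32 + 0
= 335


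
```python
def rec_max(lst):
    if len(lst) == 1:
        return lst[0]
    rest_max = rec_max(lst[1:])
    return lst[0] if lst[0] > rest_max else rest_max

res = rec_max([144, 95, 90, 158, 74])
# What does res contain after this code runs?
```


rec_max([144, 95, 90, 158, 74])
= compare 144 with rec_max([95, 90, 158, 74])
= compare 95 with rec_max([90, 158, 74])
= compare 90 with rec_max([158, 74])
= compare 158 with rec_max([74])
Base: rec_max([74]) = 74
compare 158 with 74: max = 158
compare 90 with 158: max = 158
compare 95 with 158: max = 158
compare 144 with 158: max = 158
= 158


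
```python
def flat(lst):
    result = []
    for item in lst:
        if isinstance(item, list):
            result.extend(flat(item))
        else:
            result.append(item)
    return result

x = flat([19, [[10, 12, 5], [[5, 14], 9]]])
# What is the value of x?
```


flat([19, [[10, 12, 5], [[5, 14], 9]]])
Processing each element:
  19 is not a list -> append 19
  [[10, 12, 5], [[5, 14], 9]] is a list -> flat recursively -> [10, 12, 5, 5, 14, 9]
= [19, 10, 12, 5, 5, 14, 9]


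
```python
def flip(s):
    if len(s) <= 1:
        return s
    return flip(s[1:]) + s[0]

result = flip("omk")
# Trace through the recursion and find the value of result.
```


flip("omk")
= flip("mk") + "o"
= flip("k") + "m" + "o"
= "k" + "m" + "o"
= "kmo"


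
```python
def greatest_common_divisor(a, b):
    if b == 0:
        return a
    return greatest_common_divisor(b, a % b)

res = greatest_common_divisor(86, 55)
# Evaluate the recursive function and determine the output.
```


greatest_common_divisor(86, 55)
= greatest_common_divisor(55, 86 % 55) = greatest_common_divisor(55, 31)
= greatest_common_divisor(31, 55 % 31) = greatest_common_divisor(31, 24)
= greatest_common_divisor(24, 31 % 24) = greatest_common_divisor(24, 7)
= greatest_common_divisor(7, 24 % 7) = greatest_common_divisor(7, 3)
= greatest_common_divisor(3, 7 % 3) = greatest_common_divisor(3, 1)
= greatest_common_divisor(1, 3 % 1) = greatest_common_divisor(1, 0)
b == 0, return a = 1


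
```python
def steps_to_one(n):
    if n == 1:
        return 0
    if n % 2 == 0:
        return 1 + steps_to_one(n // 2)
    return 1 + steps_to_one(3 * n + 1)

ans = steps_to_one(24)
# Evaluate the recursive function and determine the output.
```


steps_to_one(24)
24 is even -> steps_to_one(12)
12 is even -> steps_to_one(6)
6 is even -> steps_to_one(3)
3 is odd -> 3*3+1 = 10 -> steps_to_one(10)
10 is even -> steps_to_one(5)
5 is odd -> 3*5+1 = 16 -> steps_to_one(16)
16 is even -> steps_to_one(8)
8 is even -> steps_to_one(4)
4 is even -> steps_to_one(2)
2 is even -> steps_to_one(1)
Reached 1 after 10 steps
= 10


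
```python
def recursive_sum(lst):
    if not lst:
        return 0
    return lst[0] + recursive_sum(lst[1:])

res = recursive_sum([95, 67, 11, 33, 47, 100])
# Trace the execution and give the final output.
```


recursive_sum([95, 67, 11, 33, 47, 100])
= 95 + recursive_sum([67, 11, 33, 47, 100])
= 95 + 67 + recursive_sum([11, 33, 47, 100])
= 95 + 67 + 11 + recursive_sum([33, 47, 100])
= 95 + 67 + 11 + 33 + recursive_sum([47, 100])
= 95 + 67 + 11 + 33 + 47 + recursive_sum([100])
= 95 + 67 + 11 + 33 + 47 + 100 + recursive_sum([])
= 95 + 67 + 11 + 33 + 47 + 100 + 0
= 353


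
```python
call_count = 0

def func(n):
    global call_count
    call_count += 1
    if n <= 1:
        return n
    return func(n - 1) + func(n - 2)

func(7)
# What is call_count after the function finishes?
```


func(7) calls func(6) and func(5); each non-base call branches into two more.
Let C(k) = total number of calls made by func(k), including the call to func(k) itself.
Base cases: C(0) = 1, C(1) = 1
Recurrence: C(k) = 1 + C(k-1) + C(k-2)
  C(2) = 1 + C(1) + C(0) = 1 + 1 + 1 = 3
  C(3) = 1 + C(2) + C(1) = 1 + 3 + 1 = 5
  C(4) = 1 + C(3) + C(2) = 1 + 5 + 3 = 9
  C(5) = 1 + C(4) + C(3) = 1 + 9 + 5 = 15
  C(6) = 1 + C(5) + C(4) = 1 + 15 + 9 = 25
  C(7) = 1 + C(6) + C(5) = 1 + 25 + 15 = 41
Total calls = C(7) = 41


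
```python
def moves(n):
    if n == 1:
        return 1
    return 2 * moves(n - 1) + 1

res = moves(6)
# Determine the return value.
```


moves(6)
= 2 * moves(5) + 1
= 2 * (2 * moves(4) + 1) + 1
= 2 * (2 * (2 * moves(3) + 1) + 1) + 1
= 2 * (2 * (2 * (2 * moves(2) + 1) + 1) + 1) + 1
= 2 * (2 * (2 * (2 * (2 * moves(1) + 1) + 1) + 1) + 1) + 1
Now compute bottom-up:
moves(1) = 1
moves(2) = 2 * 1 + 1 = 3
moves(3) = 2 * 3 + 1 = 7
moves(4) = 2 * 7 + 1 = 15
moves(5) = 2 * 15 + 1 = 31
moves(6) = 2 * 31 + 1 = 63
= 63


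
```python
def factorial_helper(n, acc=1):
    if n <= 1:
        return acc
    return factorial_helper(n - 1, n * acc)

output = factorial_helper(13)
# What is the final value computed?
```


factorial_helper(13, 1)
= factorial_helper(12, 13 * 1) = factorial_helper(12, 13)
= factorial_helper(11, 12 * 13) = factorial_helper(11, 156)
= factorial_helper(10, 11 * 156) = factorial_helper(10, 1716)
= factorial_helper(9, 10 * 1716) = factorial_helper(9, 17160)
= factorial_helper(8, 9 * 17160) = factorial_helper(8, 154440)
= factorial_helper(7, 8 * 154440) = factorial_helper(7, 1235520)
= factorial_helper(6, 7 * 1235520) = factorial_helper(6, 8648640)
= factorial_helper(5, 6 * 8648640) = factorial_helper(5, 51891840)
= factorial_helper(4, 5 * 51891840) = factorial_helper(4, 259459200)
= factorial_helper(3, 4 * 259459200) = factorial_helper(3, 1037836800)
= factorial_helper(2, 3 * 1037836800) = factorial_helper(2, 3113510400)
= factorial_helper(1, 2 * 3113510400) = factorial_helper(1, 6227020800)
n <= 1, return acc = 6227020800


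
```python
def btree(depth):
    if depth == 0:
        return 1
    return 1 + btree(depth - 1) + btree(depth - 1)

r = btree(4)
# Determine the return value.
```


btree(4)
= 1 + btree(3) + btree(3)
= 1 + 2 * btree(3)
btree(k) = 2^(k+1) - 1
btree(0) = 1
btree(1) = 3
btree(2) = 7
btree(3) = 15
btree(4) = 31
btree(4) = 2^5 - 1 = 31


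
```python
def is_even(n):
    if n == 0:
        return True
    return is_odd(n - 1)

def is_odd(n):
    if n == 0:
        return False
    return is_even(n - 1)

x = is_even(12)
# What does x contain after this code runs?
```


is_even(12)
= is_odd(11)
= is_even(10)
= is_odd(9)
= is_even(8)
= is_odd(7)
= is_even(6)
= is_odd(5)
= is_even(4)
= is_odd(3)
= is_even(2)
= is_odd(1)
= is_even(0)
n == 0: return True
= True


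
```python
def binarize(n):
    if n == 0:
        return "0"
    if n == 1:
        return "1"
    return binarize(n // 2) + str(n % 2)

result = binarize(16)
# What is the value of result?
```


binarize(16)
= binarize(8) + "0"
= binarize(4) + "0" + "0"
= binarize(2) + "0" + "0" + "0"
= binarize(1) + "0" + "0" + "0" + "0"
= "1" + "0" + "0" + "0" + "0"
= "10000"


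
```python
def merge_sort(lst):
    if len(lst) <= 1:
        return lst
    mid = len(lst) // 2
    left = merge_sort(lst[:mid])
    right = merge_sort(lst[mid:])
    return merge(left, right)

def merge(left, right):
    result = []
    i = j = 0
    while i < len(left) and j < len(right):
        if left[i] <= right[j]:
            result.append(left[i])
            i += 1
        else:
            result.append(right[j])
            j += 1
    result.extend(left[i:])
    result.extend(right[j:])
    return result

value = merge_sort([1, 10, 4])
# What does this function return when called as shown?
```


merge_sort([1, 10, 4])
Split into [1] and [10, 4]
Left sorted: [1]
Right sorted: [4, 10]
Merge [1] and [4, 10]
= [1, 4, 10]


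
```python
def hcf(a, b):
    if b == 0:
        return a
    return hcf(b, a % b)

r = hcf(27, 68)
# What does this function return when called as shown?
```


hcf(27, 68)
= hcf(68, 27 % 68) = hcf(68, 27)
= hcf(27, 68 % 27) = hcf(27, 14)
= hcf(14, 27 % 14) = hcf(14, 13)
= hcf(13, 14 % 13) = hcf(13, 1)
= hcf(1, 13 % 1) = hcf(1, 0)
b == 0, return a = 1


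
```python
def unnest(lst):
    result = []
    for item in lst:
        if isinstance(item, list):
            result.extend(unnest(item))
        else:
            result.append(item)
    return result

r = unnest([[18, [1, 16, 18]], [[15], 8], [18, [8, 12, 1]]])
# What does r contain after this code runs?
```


unnest([[18, [1, 16, 18]], [[15], 8], [18, [8, 12, 1]]])
Processing each element:
  [18, [1, 16, 18]] is a list -> unnest recursively -> [18, 1, 16, 18]
  [[15], 8] is a list -> unnest recursively -> [15, 8]
  [18, [8, 12, 1]] is a list -> unnest recursively -> [18, 8, 12, 1]
= [18, 1, 16, 18, 15, 8, 18, 8, 12, 1]


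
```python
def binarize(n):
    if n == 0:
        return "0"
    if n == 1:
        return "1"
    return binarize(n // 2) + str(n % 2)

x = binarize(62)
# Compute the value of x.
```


binarize(62)
= binarize(31) + "0"
= binarize(15) + "1" + "0"
= binarize(7) + "1" + "1" + "0"
= binarize(3) + "1" + "1" + "1" + "0"
= binarize(1) + "1" + "1" + "1" + "1" + "0"
= "1" + "1" + "1" + "1" + "1" + "0"
= "111110"


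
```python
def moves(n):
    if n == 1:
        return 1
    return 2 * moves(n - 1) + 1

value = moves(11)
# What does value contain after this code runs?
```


moves(11)
= 2 * moves(10) + 1
= 2 * (2 * moves(9) + 1) + 1
= 2 * (2 * (2 * moves(8) + 1) + 1) + 1
= 2 * (2 * (2 * (2 * moves(7) + 1) + 1) + 1) + 1
= 2 * (2 * (2 * (2 * (2 * moves(6) + 1) + 1) + 1) + 1) + 1
= 2 * (2 * (2 * (2 * (2 * (2 * moves(5) + 1) + 1) + 1) + 1) + 1) + 1
= 2 * (2 * (2 * (2 * (2 * (2 * (2 * moves(4) + 1) + 1) + 1) + 1) + 1) + 1) + 1
= 2 * (2 * (2 * (2 * (2 * (2 * (2 * (2 * moves(3) + 1) + 1) + 1) + 1) + 1) + 1) + 1) + 1
= 2 * (2 * (2 * (2 * (2 * (2 * (2 * (2 * (2 * moves(2) + 1) + 1) + 1) + 1) + 1) + 1) + 1) + 1) + 1
= 2 * (2 * (2 * (2 * (2 * (2 * (2 * (2 * (2 * (2 * moves(1) + 1) + 1) + 1) + 1) + 1) + 1) + 1) + 1) + 1) + 1
Now compute bottom-up:
moves(1) = 1
moves(2) = 2 * 1 + 1 = 3
moves(3) = 2 * 3 + 1 = 7
moves(4) = 2 * 7 + 1 = 15
moves(5) = 2 * 15 + 1 = 31
moves(6) = 2 * 31 + 1 = 63
moves(7) = 2 * 63 + 1 = 127
moves(8) = 2 * 127 + 1 = 255
moves(9) = 2 * 255 + 1 = 511
moves(10) = 2 * 511 + 1 = 1023
moves(11) = 2 * 1023 + 1 = 2047
= 2047
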